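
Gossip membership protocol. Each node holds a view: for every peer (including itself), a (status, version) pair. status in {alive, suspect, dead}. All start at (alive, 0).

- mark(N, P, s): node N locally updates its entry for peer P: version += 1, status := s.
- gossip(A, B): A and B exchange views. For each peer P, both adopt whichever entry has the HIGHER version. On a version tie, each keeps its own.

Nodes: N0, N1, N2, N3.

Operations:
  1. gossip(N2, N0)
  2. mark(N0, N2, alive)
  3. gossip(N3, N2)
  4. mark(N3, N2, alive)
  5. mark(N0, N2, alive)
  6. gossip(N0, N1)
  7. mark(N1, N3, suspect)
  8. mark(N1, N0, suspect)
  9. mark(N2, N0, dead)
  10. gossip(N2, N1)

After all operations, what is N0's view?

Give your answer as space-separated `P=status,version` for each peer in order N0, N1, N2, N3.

Answer: N0=alive,0 N1=alive,0 N2=alive,2 N3=alive,0

Derivation:
Op 1: gossip N2<->N0 -> N2.N0=(alive,v0) N2.N1=(alive,v0) N2.N2=(alive,v0) N2.N3=(alive,v0) | N0.N0=(alive,v0) N0.N1=(alive,v0) N0.N2=(alive,v0) N0.N3=(alive,v0)
Op 2: N0 marks N2=alive -> (alive,v1)
Op 3: gossip N3<->N2 -> N3.N0=(alive,v0) N3.N1=(alive,v0) N3.N2=(alive,v0) N3.N3=(alive,v0) | N2.N0=(alive,v0) N2.N1=(alive,v0) N2.N2=(alive,v0) N2.N3=(alive,v0)
Op 4: N3 marks N2=alive -> (alive,v1)
Op 5: N0 marks N2=alive -> (alive,v2)
Op 6: gossip N0<->N1 -> N0.N0=(alive,v0) N0.N1=(alive,v0) N0.N2=(alive,v2) N0.N3=(alive,v0) | N1.N0=(alive,v0) N1.N1=(alive,v0) N1.N2=(alive,v2) N1.N3=(alive,v0)
Op 7: N1 marks N3=suspect -> (suspect,v1)
Op 8: N1 marks N0=suspect -> (suspect,v1)
Op 9: N2 marks N0=dead -> (dead,v1)
Op 10: gossip N2<->N1 -> N2.N0=(dead,v1) N2.N1=(alive,v0) N2.N2=(alive,v2) N2.N3=(suspect,v1) | N1.N0=(suspect,v1) N1.N1=(alive,v0) N1.N2=(alive,v2) N1.N3=(suspect,v1)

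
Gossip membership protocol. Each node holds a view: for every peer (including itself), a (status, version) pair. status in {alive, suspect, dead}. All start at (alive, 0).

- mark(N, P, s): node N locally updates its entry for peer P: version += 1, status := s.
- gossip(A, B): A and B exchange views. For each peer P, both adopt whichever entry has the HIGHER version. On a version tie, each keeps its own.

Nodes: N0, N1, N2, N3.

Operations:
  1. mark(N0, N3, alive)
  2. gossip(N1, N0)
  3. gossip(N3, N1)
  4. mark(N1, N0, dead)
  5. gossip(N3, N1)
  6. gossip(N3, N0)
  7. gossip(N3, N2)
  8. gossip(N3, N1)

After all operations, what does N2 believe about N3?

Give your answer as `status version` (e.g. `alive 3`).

Answer: alive 1

Derivation:
Op 1: N0 marks N3=alive -> (alive,v1)
Op 2: gossip N1<->N0 -> N1.N0=(alive,v0) N1.N1=(alive,v0) N1.N2=(alive,v0) N1.N3=(alive,v1) | N0.N0=(alive,v0) N0.N1=(alive,v0) N0.N2=(alive,v0) N0.N3=(alive,v1)
Op 3: gossip N3<->N1 -> N3.N0=(alive,v0) N3.N1=(alive,v0) N3.N2=(alive,v0) N3.N3=(alive,v1) | N1.N0=(alive,v0) N1.N1=(alive,v0) N1.N2=(alive,v0) N1.N3=(alive,v1)
Op 4: N1 marks N0=dead -> (dead,v1)
Op 5: gossip N3<->N1 -> N3.N0=(dead,v1) N3.N1=(alive,v0) N3.N2=(alive,v0) N3.N3=(alive,v1) | N1.N0=(dead,v1) N1.N1=(alive,v0) N1.N2=(alive,v0) N1.N3=(alive,v1)
Op 6: gossip N3<->N0 -> N3.N0=(dead,v1) N3.N1=(alive,v0) N3.N2=(alive,v0) N3.N3=(alive,v1) | N0.N0=(dead,v1) N0.N1=(alive,v0) N0.N2=(alive,v0) N0.N3=(alive,v1)
Op 7: gossip N3<->N2 -> N3.N0=(dead,v1) N3.N1=(alive,v0) N3.N2=(alive,v0) N3.N3=(alive,v1) | N2.N0=(dead,v1) N2.N1=(alive,v0) N2.N2=(alive,v0) N2.N3=(alive,v1)
Op 8: gossip N3<->N1 -> N3.N0=(dead,v1) N3.N1=(alive,v0) N3.N2=(alive,v0) N3.N3=(alive,v1) | N1.N0=(dead,v1) N1.N1=(alive,v0) N1.N2=(alive,v0) N1.N3=(alive,v1)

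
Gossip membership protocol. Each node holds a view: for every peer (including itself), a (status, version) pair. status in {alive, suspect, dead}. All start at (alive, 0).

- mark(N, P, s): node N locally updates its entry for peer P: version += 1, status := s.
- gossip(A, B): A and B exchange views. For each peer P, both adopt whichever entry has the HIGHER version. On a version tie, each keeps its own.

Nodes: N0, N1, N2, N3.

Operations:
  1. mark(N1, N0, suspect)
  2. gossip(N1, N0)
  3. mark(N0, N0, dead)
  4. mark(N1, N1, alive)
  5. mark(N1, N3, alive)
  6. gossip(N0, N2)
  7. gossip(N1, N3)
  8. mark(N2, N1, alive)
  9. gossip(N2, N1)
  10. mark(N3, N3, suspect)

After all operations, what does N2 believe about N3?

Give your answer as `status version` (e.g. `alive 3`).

Op 1: N1 marks N0=suspect -> (suspect,v1)
Op 2: gossip N1<->N0 -> N1.N0=(suspect,v1) N1.N1=(alive,v0) N1.N2=(alive,v0) N1.N3=(alive,v0) | N0.N0=(suspect,v1) N0.N1=(alive,v0) N0.N2=(alive,v0) N0.N3=(alive,v0)
Op 3: N0 marks N0=dead -> (dead,v2)
Op 4: N1 marks N1=alive -> (alive,v1)
Op 5: N1 marks N3=alive -> (alive,v1)
Op 6: gossip N0<->N2 -> N0.N0=(dead,v2) N0.N1=(alive,v0) N0.N2=(alive,v0) N0.N3=(alive,v0) | N2.N0=(dead,v2) N2.N1=(alive,v0) N2.N2=(alive,v0) N2.N3=(alive,v0)
Op 7: gossip N1<->N3 -> N1.N0=(suspect,v1) N1.N1=(alive,v1) N1.N2=(alive,v0) N1.N3=(alive,v1) | N3.N0=(suspect,v1) N3.N1=(alive,v1) N3.N2=(alive,v0) N3.N3=(alive,v1)
Op 8: N2 marks N1=alive -> (alive,v1)
Op 9: gossip N2<->N1 -> N2.N0=(dead,v2) N2.N1=(alive,v1) N2.N2=(alive,v0) N2.N3=(alive,v1) | N1.N0=(dead,v2) N1.N1=(alive,v1) N1.N2=(alive,v0) N1.N3=(alive,v1)
Op 10: N3 marks N3=suspect -> (suspect,v2)

Answer: alive 1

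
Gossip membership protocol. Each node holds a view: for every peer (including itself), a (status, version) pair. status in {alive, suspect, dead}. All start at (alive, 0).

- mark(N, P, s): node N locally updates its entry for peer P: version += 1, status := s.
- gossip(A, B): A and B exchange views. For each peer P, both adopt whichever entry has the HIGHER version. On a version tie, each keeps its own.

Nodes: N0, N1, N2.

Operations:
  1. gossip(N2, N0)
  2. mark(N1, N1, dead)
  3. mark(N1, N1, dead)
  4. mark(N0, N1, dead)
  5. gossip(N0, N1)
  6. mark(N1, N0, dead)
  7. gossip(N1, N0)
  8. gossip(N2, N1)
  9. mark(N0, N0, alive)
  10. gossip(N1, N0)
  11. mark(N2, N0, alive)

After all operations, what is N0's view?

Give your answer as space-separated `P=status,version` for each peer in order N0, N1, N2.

Answer: N0=alive,2 N1=dead,2 N2=alive,0

Derivation:
Op 1: gossip N2<->N0 -> N2.N0=(alive,v0) N2.N1=(alive,v0) N2.N2=(alive,v0) | N0.N0=(alive,v0) N0.N1=(alive,v0) N0.N2=(alive,v0)
Op 2: N1 marks N1=dead -> (dead,v1)
Op 3: N1 marks N1=dead -> (dead,v2)
Op 4: N0 marks N1=dead -> (dead,v1)
Op 5: gossip N0<->N1 -> N0.N0=(alive,v0) N0.N1=(dead,v2) N0.N2=(alive,v0) | N1.N0=(alive,v0) N1.N1=(dead,v2) N1.N2=(alive,v0)
Op 6: N1 marks N0=dead -> (dead,v1)
Op 7: gossip N1<->N0 -> N1.N0=(dead,v1) N1.N1=(dead,v2) N1.N2=(alive,v0) | N0.N0=(dead,v1) N0.N1=(dead,v2) N0.N2=(alive,v0)
Op 8: gossip N2<->N1 -> N2.N0=(dead,v1) N2.N1=(dead,v2) N2.N2=(alive,v0) | N1.N0=(dead,v1) N1.N1=(dead,v2) N1.N2=(alive,v0)
Op 9: N0 marks N0=alive -> (alive,v2)
Op 10: gossip N1<->N0 -> N1.N0=(alive,v2) N1.N1=(dead,v2) N1.N2=(alive,v0) | N0.N0=(alive,v2) N0.N1=(dead,v2) N0.N2=(alive,v0)
Op 11: N2 marks N0=alive -> (alive,v2)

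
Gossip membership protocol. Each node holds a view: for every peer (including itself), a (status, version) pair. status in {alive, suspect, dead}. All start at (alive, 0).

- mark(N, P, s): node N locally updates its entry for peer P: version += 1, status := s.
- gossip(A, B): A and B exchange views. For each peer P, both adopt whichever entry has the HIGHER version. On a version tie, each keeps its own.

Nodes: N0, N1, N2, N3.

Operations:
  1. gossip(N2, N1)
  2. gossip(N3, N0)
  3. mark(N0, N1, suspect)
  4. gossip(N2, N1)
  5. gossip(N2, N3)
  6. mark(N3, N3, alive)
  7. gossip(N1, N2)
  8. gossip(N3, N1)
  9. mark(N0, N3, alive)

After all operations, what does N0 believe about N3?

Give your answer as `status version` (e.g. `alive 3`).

Op 1: gossip N2<->N1 -> N2.N0=(alive,v0) N2.N1=(alive,v0) N2.N2=(alive,v0) N2.N3=(alive,v0) | N1.N0=(alive,v0) N1.N1=(alive,v0) N1.N2=(alive,v0) N1.N3=(alive,v0)
Op 2: gossip N3<->N0 -> N3.N0=(alive,v0) N3.N1=(alive,v0) N3.N2=(alive,v0) N3.N3=(alive,v0) | N0.N0=(alive,v0) N0.N1=(alive,v0) N0.N2=(alive,v0) N0.N3=(alive,v0)
Op 3: N0 marks N1=suspect -> (suspect,v1)
Op 4: gossip N2<->N1 -> N2.N0=(alive,v0) N2.N1=(alive,v0) N2.N2=(alive,v0) N2.N3=(alive,v0) | N1.N0=(alive,v0) N1.N1=(alive,v0) N1.N2=(alive,v0) N1.N3=(alive,v0)
Op 5: gossip N2<->N3 -> N2.N0=(alive,v0) N2.N1=(alive,v0) N2.N2=(alive,v0) N2.N3=(alive,v0) | N3.N0=(alive,v0) N3.N1=(alive,v0) N3.N2=(alive,v0) N3.N3=(alive,v0)
Op 6: N3 marks N3=alive -> (alive,v1)
Op 7: gossip N1<->N2 -> N1.N0=(alive,v0) N1.N1=(alive,v0) N1.N2=(alive,v0) N1.N3=(alive,v0) | N2.N0=(alive,v0) N2.N1=(alive,v0) N2.N2=(alive,v0) N2.N3=(alive,v0)
Op 8: gossip N3<->N1 -> N3.N0=(alive,v0) N3.N1=(alive,v0) N3.N2=(alive,v0) N3.N3=(alive,v1) | N1.N0=(alive,v0) N1.N1=(alive,v0) N1.N2=(alive,v0) N1.N3=(alive,v1)
Op 9: N0 marks N3=alive -> (alive,v1)

Answer: alive 1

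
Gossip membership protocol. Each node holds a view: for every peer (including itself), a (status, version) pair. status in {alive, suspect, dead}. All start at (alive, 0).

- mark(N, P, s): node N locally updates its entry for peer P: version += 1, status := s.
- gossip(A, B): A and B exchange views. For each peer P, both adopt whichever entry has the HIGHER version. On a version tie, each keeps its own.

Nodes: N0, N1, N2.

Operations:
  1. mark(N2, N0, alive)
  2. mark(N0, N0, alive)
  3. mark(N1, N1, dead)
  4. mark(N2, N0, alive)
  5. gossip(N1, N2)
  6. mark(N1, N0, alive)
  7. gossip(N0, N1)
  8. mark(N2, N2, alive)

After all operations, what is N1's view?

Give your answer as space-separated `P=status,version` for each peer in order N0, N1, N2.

Answer: N0=alive,3 N1=dead,1 N2=alive,0

Derivation:
Op 1: N2 marks N0=alive -> (alive,v1)
Op 2: N0 marks N0=alive -> (alive,v1)
Op 3: N1 marks N1=dead -> (dead,v1)
Op 4: N2 marks N0=alive -> (alive,v2)
Op 5: gossip N1<->N2 -> N1.N0=(alive,v2) N1.N1=(dead,v1) N1.N2=(alive,v0) | N2.N0=(alive,v2) N2.N1=(dead,v1) N2.N2=(alive,v0)
Op 6: N1 marks N0=alive -> (alive,v3)
Op 7: gossip N0<->N1 -> N0.N0=(alive,v3) N0.N1=(dead,v1) N0.N2=(alive,v0) | N1.N0=(alive,v3) N1.N1=(dead,v1) N1.N2=(alive,v0)
Op 8: N2 marks N2=alive -> (alive,v1)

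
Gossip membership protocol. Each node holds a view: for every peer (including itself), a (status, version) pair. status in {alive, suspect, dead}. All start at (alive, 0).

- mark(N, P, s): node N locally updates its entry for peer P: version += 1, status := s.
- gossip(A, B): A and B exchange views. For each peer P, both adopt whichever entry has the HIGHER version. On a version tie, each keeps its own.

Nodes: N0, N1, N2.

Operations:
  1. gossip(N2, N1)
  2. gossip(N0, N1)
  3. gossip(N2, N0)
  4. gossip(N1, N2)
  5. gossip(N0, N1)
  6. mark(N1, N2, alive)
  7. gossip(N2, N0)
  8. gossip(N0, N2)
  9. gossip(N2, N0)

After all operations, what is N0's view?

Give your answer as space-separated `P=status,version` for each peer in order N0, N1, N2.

Op 1: gossip N2<->N1 -> N2.N0=(alive,v0) N2.N1=(alive,v0) N2.N2=(alive,v0) | N1.N0=(alive,v0) N1.N1=(alive,v0) N1.N2=(alive,v0)
Op 2: gossip N0<->N1 -> N0.N0=(alive,v0) N0.N1=(alive,v0) N0.N2=(alive,v0) | N1.N0=(alive,v0) N1.N1=(alive,v0) N1.N2=(alive,v0)
Op 3: gossip N2<->N0 -> N2.N0=(alive,v0) N2.N1=(alive,v0) N2.N2=(alive,v0) | N0.N0=(alive,v0) N0.N1=(alive,v0) N0.N2=(alive,v0)
Op 4: gossip N1<->N2 -> N1.N0=(alive,v0) N1.N1=(alive,v0) N1.N2=(alive,v0) | N2.N0=(alive,v0) N2.N1=(alive,v0) N2.N2=(alive,v0)
Op 5: gossip N0<->N1 -> N0.N0=(alive,v0) N0.N1=(alive,v0) N0.N2=(alive,v0) | N1.N0=(alive,v0) N1.N1=(alive,v0) N1.N2=(alive,v0)
Op 6: N1 marks N2=alive -> (alive,v1)
Op 7: gossip N2<->N0 -> N2.N0=(alive,v0) N2.N1=(alive,v0) N2.N2=(alive,v0) | N0.N0=(alive,v0) N0.N1=(alive,v0) N0.N2=(alive,v0)
Op 8: gossip N0<->N2 -> N0.N0=(alive,v0) N0.N1=(alive,v0) N0.N2=(alive,v0) | N2.N0=(alive,v0) N2.N1=(alive,v0) N2.N2=(alive,v0)
Op 9: gossip N2<->N0 -> N2.N0=(alive,v0) N2.N1=(alive,v0) N2.N2=(alive,v0) | N0.N0=(alive,v0) N0.N1=(alive,v0) N0.N2=(alive,v0)

Answer: N0=alive,0 N1=alive,0 N2=alive,0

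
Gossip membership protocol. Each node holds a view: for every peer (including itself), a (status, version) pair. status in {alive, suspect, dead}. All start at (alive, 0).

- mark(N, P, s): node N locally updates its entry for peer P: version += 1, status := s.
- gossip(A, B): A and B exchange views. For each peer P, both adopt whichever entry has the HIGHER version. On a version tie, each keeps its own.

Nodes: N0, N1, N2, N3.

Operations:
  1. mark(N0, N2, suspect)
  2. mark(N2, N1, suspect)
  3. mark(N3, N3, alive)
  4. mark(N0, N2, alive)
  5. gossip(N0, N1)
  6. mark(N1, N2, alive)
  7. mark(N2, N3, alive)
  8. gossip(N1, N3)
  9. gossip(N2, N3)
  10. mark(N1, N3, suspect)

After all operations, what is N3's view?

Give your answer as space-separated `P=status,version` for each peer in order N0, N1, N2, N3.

Op 1: N0 marks N2=suspect -> (suspect,v1)
Op 2: N2 marks N1=suspect -> (suspect,v1)
Op 3: N3 marks N3=alive -> (alive,v1)
Op 4: N0 marks N2=alive -> (alive,v2)
Op 5: gossip N0<->N1 -> N0.N0=(alive,v0) N0.N1=(alive,v0) N0.N2=(alive,v2) N0.N3=(alive,v0) | N1.N0=(alive,v0) N1.N1=(alive,v0) N1.N2=(alive,v2) N1.N3=(alive,v0)
Op 6: N1 marks N2=alive -> (alive,v3)
Op 7: N2 marks N3=alive -> (alive,v1)
Op 8: gossip N1<->N3 -> N1.N0=(alive,v0) N1.N1=(alive,v0) N1.N2=(alive,v3) N1.N3=(alive,v1) | N3.N0=(alive,v0) N3.N1=(alive,v0) N3.N2=(alive,v3) N3.N3=(alive,v1)
Op 9: gossip N2<->N3 -> N2.N0=(alive,v0) N2.N1=(suspect,v1) N2.N2=(alive,v3) N2.N3=(alive,v1) | N3.N0=(alive,v0) N3.N1=(suspect,v1) N3.N2=(alive,v3) N3.N3=(alive,v1)
Op 10: N1 marks N3=suspect -> (suspect,v2)

Answer: N0=alive,0 N1=suspect,1 N2=alive,3 N3=alive,1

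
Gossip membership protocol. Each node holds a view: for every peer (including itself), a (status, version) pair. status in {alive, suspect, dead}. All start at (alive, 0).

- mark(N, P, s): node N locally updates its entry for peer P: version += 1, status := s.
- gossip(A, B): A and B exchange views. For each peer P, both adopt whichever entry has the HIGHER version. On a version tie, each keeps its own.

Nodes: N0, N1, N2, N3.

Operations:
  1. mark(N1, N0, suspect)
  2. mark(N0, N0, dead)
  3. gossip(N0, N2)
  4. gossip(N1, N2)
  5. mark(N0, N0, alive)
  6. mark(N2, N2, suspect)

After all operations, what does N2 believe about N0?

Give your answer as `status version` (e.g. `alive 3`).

Answer: dead 1

Derivation:
Op 1: N1 marks N0=suspect -> (suspect,v1)
Op 2: N0 marks N0=dead -> (dead,v1)
Op 3: gossip N0<->N2 -> N0.N0=(dead,v1) N0.N1=(alive,v0) N0.N2=(alive,v0) N0.N3=(alive,v0) | N2.N0=(dead,v1) N2.N1=(alive,v0) N2.N2=(alive,v0) N2.N3=(alive,v0)
Op 4: gossip N1<->N2 -> N1.N0=(suspect,v1) N1.N1=(alive,v0) N1.N2=(alive,v0) N1.N3=(alive,v0) | N2.N0=(dead,v1) N2.N1=(alive,v0) N2.N2=(alive,v0) N2.N3=(alive,v0)
Op 5: N0 marks N0=alive -> (alive,v2)
Op 6: N2 marks N2=suspect -> (suspect,v1)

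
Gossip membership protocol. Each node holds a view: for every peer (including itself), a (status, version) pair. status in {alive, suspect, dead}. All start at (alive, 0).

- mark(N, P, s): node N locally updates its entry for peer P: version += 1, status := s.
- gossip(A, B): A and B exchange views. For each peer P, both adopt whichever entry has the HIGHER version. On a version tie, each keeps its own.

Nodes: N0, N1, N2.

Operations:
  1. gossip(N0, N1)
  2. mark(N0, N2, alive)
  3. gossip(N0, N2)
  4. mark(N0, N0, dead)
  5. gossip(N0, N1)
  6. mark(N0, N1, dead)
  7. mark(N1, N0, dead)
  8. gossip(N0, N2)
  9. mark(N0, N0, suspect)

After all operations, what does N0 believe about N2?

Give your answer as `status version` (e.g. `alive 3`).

Answer: alive 1

Derivation:
Op 1: gossip N0<->N1 -> N0.N0=(alive,v0) N0.N1=(alive,v0) N0.N2=(alive,v0) | N1.N0=(alive,v0) N1.N1=(alive,v0) N1.N2=(alive,v0)
Op 2: N0 marks N2=alive -> (alive,v1)
Op 3: gossip N0<->N2 -> N0.N0=(alive,v0) N0.N1=(alive,v0) N0.N2=(alive,v1) | N2.N0=(alive,v0) N2.N1=(alive,v0) N2.N2=(alive,v1)
Op 4: N0 marks N0=dead -> (dead,v1)
Op 5: gossip N0<->N1 -> N0.N0=(dead,v1) N0.N1=(alive,v0) N0.N2=(alive,v1) | N1.N0=(dead,v1) N1.N1=(alive,v0) N1.N2=(alive,v1)
Op 6: N0 marks N1=dead -> (dead,v1)
Op 7: N1 marks N0=dead -> (dead,v2)
Op 8: gossip N0<->N2 -> N0.N0=(dead,v1) N0.N1=(dead,v1) N0.N2=(alive,v1) | N2.N0=(dead,v1) N2.N1=(dead,v1) N2.N2=(alive,v1)
Op 9: N0 marks N0=suspect -> (suspect,v2)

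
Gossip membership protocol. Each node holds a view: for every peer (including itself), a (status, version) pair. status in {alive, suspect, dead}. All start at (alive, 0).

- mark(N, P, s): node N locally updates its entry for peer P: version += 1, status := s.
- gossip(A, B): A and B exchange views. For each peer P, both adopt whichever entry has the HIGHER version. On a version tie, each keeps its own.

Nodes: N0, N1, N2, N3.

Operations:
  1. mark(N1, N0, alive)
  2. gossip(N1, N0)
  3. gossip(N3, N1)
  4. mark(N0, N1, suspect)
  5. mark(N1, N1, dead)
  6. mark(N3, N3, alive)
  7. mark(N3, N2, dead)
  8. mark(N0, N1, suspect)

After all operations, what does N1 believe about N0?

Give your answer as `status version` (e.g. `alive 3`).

Answer: alive 1

Derivation:
Op 1: N1 marks N0=alive -> (alive,v1)
Op 2: gossip N1<->N0 -> N1.N0=(alive,v1) N1.N1=(alive,v0) N1.N2=(alive,v0) N1.N3=(alive,v0) | N0.N0=(alive,v1) N0.N1=(alive,v0) N0.N2=(alive,v0) N0.N3=(alive,v0)
Op 3: gossip N3<->N1 -> N3.N0=(alive,v1) N3.N1=(alive,v0) N3.N2=(alive,v0) N3.N3=(alive,v0) | N1.N0=(alive,v1) N1.N1=(alive,v0) N1.N2=(alive,v0) N1.N3=(alive,v0)
Op 4: N0 marks N1=suspect -> (suspect,v1)
Op 5: N1 marks N1=dead -> (dead,v1)
Op 6: N3 marks N3=alive -> (alive,v1)
Op 7: N3 marks N2=dead -> (dead,v1)
Op 8: N0 marks N1=suspect -> (suspect,v2)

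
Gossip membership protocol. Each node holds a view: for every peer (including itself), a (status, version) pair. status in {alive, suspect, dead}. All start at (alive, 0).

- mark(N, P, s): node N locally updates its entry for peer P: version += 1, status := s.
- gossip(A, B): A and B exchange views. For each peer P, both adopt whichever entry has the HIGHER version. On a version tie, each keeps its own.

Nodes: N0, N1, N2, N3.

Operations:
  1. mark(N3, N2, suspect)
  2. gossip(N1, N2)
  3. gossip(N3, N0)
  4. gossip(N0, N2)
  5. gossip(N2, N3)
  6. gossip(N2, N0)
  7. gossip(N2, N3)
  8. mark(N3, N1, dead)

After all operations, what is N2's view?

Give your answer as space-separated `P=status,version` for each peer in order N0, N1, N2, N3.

Op 1: N3 marks N2=suspect -> (suspect,v1)
Op 2: gossip N1<->N2 -> N1.N0=(alive,v0) N1.N1=(alive,v0) N1.N2=(alive,v0) N1.N3=(alive,v0) | N2.N0=(alive,v0) N2.N1=(alive,v0) N2.N2=(alive,v0) N2.N3=(alive,v0)
Op 3: gossip N3<->N0 -> N3.N0=(alive,v0) N3.N1=(alive,v0) N3.N2=(suspect,v1) N3.N3=(alive,v0) | N0.N0=(alive,v0) N0.N1=(alive,v0) N0.N2=(suspect,v1) N0.N3=(alive,v0)
Op 4: gossip N0<->N2 -> N0.N0=(alive,v0) N0.N1=(alive,v0) N0.N2=(suspect,v1) N0.N3=(alive,v0) | N2.N0=(alive,v0) N2.N1=(alive,v0) N2.N2=(suspect,v1) N2.N3=(alive,v0)
Op 5: gossip N2<->N3 -> N2.N0=(alive,v0) N2.N1=(alive,v0) N2.N2=(suspect,v1) N2.N3=(alive,v0) | N3.N0=(alive,v0) N3.N1=(alive,v0) N3.N2=(suspect,v1) N3.N3=(alive,v0)
Op 6: gossip N2<->N0 -> N2.N0=(alive,v0) N2.N1=(alive,v0) N2.N2=(suspect,v1) N2.N3=(alive,v0) | N0.N0=(alive,v0) N0.N1=(alive,v0) N0.N2=(suspect,v1) N0.N3=(alive,v0)
Op 7: gossip N2<->N3 -> N2.N0=(alive,v0) N2.N1=(alive,v0) N2.N2=(suspect,v1) N2.N3=(alive,v0) | N3.N0=(alive,v0) N3.N1=(alive,v0) N3.N2=(suspect,v1) N3.N3=(alive,v0)
Op 8: N3 marks N1=dead -> (dead,v1)

Answer: N0=alive,0 N1=alive,0 N2=suspect,1 N3=alive,0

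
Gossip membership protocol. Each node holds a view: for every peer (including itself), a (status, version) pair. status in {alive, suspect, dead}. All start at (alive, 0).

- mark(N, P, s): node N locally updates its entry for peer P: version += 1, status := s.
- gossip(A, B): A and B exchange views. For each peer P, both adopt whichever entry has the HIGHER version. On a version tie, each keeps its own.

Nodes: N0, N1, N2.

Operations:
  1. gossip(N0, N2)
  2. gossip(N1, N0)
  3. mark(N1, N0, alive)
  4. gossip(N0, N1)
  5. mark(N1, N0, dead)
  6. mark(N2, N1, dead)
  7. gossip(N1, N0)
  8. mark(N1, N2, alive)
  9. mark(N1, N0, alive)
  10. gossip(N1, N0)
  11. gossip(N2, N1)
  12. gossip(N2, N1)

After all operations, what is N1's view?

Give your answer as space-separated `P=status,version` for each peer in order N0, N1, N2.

Op 1: gossip N0<->N2 -> N0.N0=(alive,v0) N0.N1=(alive,v0) N0.N2=(alive,v0) | N2.N0=(alive,v0) N2.N1=(alive,v0) N2.N2=(alive,v0)
Op 2: gossip N1<->N0 -> N1.N0=(alive,v0) N1.N1=(alive,v0) N1.N2=(alive,v0) | N0.N0=(alive,v0) N0.N1=(alive,v0) N0.N2=(alive,v0)
Op 3: N1 marks N0=alive -> (alive,v1)
Op 4: gossip N0<->N1 -> N0.N0=(alive,v1) N0.N1=(alive,v0) N0.N2=(alive,v0) | N1.N0=(alive,v1) N1.N1=(alive,v0) N1.N2=(alive,v0)
Op 5: N1 marks N0=dead -> (dead,v2)
Op 6: N2 marks N1=dead -> (dead,v1)
Op 7: gossip N1<->N0 -> N1.N0=(dead,v2) N1.N1=(alive,v0) N1.N2=(alive,v0) | N0.N0=(dead,v2) N0.N1=(alive,v0) N0.N2=(alive,v0)
Op 8: N1 marks N2=alive -> (alive,v1)
Op 9: N1 marks N0=alive -> (alive,v3)
Op 10: gossip N1<->N0 -> N1.N0=(alive,v3) N1.N1=(alive,v0) N1.N2=(alive,v1) | N0.N0=(alive,v3) N0.N1=(alive,v0) N0.N2=(alive,v1)
Op 11: gossip N2<->N1 -> N2.N0=(alive,v3) N2.N1=(dead,v1) N2.N2=(alive,v1) | N1.N0=(alive,v3) N1.N1=(dead,v1) N1.N2=(alive,v1)
Op 12: gossip N2<->N1 -> N2.N0=(alive,v3) N2.N1=(dead,v1) N2.N2=(alive,v1) | N1.N0=(alive,v3) N1.N1=(dead,v1) N1.N2=(alive,v1)

Answer: N0=alive,3 N1=dead,1 N2=alive,1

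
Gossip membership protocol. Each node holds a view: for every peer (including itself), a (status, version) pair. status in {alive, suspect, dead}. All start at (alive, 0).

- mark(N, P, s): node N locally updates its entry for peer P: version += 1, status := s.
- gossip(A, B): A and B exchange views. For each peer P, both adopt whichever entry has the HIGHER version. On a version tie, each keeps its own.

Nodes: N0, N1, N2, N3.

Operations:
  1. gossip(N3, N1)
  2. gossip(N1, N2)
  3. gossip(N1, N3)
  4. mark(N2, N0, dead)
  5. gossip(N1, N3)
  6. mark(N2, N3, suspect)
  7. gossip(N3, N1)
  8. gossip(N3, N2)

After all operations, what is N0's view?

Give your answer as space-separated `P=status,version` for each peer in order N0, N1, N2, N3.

Answer: N0=alive,0 N1=alive,0 N2=alive,0 N3=alive,0

Derivation:
Op 1: gossip N3<->N1 -> N3.N0=(alive,v0) N3.N1=(alive,v0) N3.N2=(alive,v0) N3.N3=(alive,v0) | N1.N0=(alive,v0) N1.N1=(alive,v0) N1.N2=(alive,v0) N1.N3=(alive,v0)
Op 2: gossip N1<->N2 -> N1.N0=(alive,v0) N1.N1=(alive,v0) N1.N2=(alive,v0) N1.N3=(alive,v0) | N2.N0=(alive,v0) N2.N1=(alive,v0) N2.N2=(alive,v0) N2.N3=(alive,v0)
Op 3: gossip N1<->N3 -> N1.N0=(alive,v0) N1.N1=(alive,v0) N1.N2=(alive,v0) N1.N3=(alive,v0) | N3.N0=(alive,v0) N3.N1=(alive,v0) N3.N2=(alive,v0) N3.N3=(alive,v0)
Op 4: N2 marks N0=dead -> (dead,v1)
Op 5: gossip N1<->N3 -> N1.N0=(alive,v0) N1.N1=(alive,v0) N1.N2=(alive,v0) N1.N3=(alive,v0) | N3.N0=(alive,v0) N3.N1=(alive,v0) N3.N2=(alive,v0) N3.N3=(alive,v0)
Op 6: N2 marks N3=suspect -> (suspect,v1)
Op 7: gossip N3<->N1 -> N3.N0=(alive,v0) N3.N1=(alive,v0) N3.N2=(alive,v0) N3.N3=(alive,v0) | N1.N0=(alive,v0) N1.N1=(alive,v0) N1.N2=(alive,v0) N1.N3=(alive,v0)
Op 8: gossip N3<->N2 -> N3.N0=(dead,v1) N3.N1=(alive,v0) N3.N2=(alive,v0) N3.N3=(suspect,v1) | N2.N0=(dead,v1) N2.N1=(alive,v0) N2.N2=(alive,v0) N2.N3=(suspect,v1)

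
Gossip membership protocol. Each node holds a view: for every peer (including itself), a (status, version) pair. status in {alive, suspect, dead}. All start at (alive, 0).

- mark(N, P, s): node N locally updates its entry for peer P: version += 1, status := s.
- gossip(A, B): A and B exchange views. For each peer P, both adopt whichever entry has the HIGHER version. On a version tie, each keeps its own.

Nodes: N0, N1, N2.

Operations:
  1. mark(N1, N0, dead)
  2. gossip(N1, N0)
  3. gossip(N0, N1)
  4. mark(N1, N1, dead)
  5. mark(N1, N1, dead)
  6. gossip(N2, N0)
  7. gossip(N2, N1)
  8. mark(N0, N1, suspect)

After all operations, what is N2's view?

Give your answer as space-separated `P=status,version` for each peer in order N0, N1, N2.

Op 1: N1 marks N0=dead -> (dead,v1)
Op 2: gossip N1<->N0 -> N1.N0=(dead,v1) N1.N1=(alive,v0) N1.N2=(alive,v0) | N0.N0=(dead,v1) N0.N1=(alive,v0) N0.N2=(alive,v0)
Op 3: gossip N0<->N1 -> N0.N0=(dead,v1) N0.N1=(alive,v0) N0.N2=(alive,v0) | N1.N0=(dead,v1) N1.N1=(alive,v0) N1.N2=(alive,v0)
Op 4: N1 marks N1=dead -> (dead,v1)
Op 5: N1 marks N1=dead -> (dead,v2)
Op 6: gossip N2<->N0 -> N2.N0=(dead,v1) N2.N1=(alive,v0) N2.N2=(alive,v0) | N0.N0=(dead,v1) N0.N1=(alive,v0) N0.N2=(alive,v0)
Op 7: gossip N2<->N1 -> N2.N0=(dead,v1) N2.N1=(dead,v2) N2.N2=(alive,v0) | N1.N0=(dead,v1) N1.N1=(dead,v2) N1.N2=(alive,v0)
Op 8: N0 marks N1=suspect -> (suspect,v1)

Answer: N0=dead,1 N1=dead,2 N2=alive,0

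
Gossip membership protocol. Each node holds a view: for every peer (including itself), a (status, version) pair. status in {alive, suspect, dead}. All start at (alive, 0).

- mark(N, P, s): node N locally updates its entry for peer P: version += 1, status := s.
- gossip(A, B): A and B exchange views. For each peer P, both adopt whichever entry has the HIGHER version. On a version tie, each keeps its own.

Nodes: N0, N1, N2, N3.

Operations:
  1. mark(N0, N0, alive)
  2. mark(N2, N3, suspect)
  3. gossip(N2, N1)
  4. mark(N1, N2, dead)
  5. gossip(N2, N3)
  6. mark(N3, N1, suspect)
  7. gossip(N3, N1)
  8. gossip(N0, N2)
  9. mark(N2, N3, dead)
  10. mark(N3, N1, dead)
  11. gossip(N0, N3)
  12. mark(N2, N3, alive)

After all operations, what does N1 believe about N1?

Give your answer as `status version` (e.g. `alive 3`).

Op 1: N0 marks N0=alive -> (alive,v1)
Op 2: N2 marks N3=suspect -> (suspect,v1)
Op 3: gossip N2<->N1 -> N2.N0=(alive,v0) N2.N1=(alive,v0) N2.N2=(alive,v0) N2.N3=(suspect,v1) | N1.N0=(alive,v0) N1.N1=(alive,v0) N1.N2=(alive,v0) N1.N3=(suspect,v1)
Op 4: N1 marks N2=dead -> (dead,v1)
Op 5: gossip N2<->N3 -> N2.N0=(alive,v0) N2.N1=(alive,v0) N2.N2=(alive,v0) N2.N3=(suspect,v1) | N3.N0=(alive,v0) N3.N1=(alive,v0) N3.N2=(alive,v0) N3.N3=(suspect,v1)
Op 6: N3 marks N1=suspect -> (suspect,v1)
Op 7: gossip N3<->N1 -> N3.N0=(alive,v0) N3.N1=(suspect,v1) N3.N2=(dead,v1) N3.N3=(suspect,v1) | N1.N0=(alive,v0) N1.N1=(suspect,v1) N1.N2=(dead,v1) N1.N3=(suspect,v1)
Op 8: gossip N0<->N2 -> N0.N0=(alive,v1) N0.N1=(alive,v0) N0.N2=(alive,v0) N0.N3=(suspect,v1) | N2.N0=(alive,v1) N2.N1=(alive,v0) N2.N2=(alive,v0) N2.N3=(suspect,v1)
Op 9: N2 marks N3=dead -> (dead,v2)
Op 10: N3 marks N1=dead -> (dead,v2)
Op 11: gossip N0<->N3 -> N0.N0=(alive,v1) N0.N1=(dead,v2) N0.N2=(dead,v1) N0.N3=(suspect,v1) | N3.N0=(alive,v1) N3.N1=(dead,v2) N3.N2=(dead,v1) N3.N3=(suspect,v1)
Op 12: N2 marks N3=alive -> (alive,v3)

Answer: suspect 1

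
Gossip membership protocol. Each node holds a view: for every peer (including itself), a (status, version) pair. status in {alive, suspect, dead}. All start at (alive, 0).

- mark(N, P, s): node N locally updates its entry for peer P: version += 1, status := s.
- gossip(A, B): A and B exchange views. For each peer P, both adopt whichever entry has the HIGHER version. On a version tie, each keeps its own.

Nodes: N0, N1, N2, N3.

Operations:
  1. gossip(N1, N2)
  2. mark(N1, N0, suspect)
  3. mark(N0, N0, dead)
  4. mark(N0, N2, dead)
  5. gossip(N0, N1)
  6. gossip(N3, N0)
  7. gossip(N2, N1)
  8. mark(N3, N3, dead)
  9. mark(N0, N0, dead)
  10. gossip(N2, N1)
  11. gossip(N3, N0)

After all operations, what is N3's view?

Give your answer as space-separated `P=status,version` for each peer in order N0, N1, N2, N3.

Answer: N0=dead,2 N1=alive,0 N2=dead,1 N3=dead,1

Derivation:
Op 1: gossip N1<->N2 -> N1.N0=(alive,v0) N1.N1=(alive,v0) N1.N2=(alive,v0) N1.N3=(alive,v0) | N2.N0=(alive,v0) N2.N1=(alive,v0) N2.N2=(alive,v0) N2.N3=(alive,v0)
Op 2: N1 marks N0=suspect -> (suspect,v1)
Op 3: N0 marks N0=dead -> (dead,v1)
Op 4: N0 marks N2=dead -> (dead,v1)
Op 5: gossip N0<->N1 -> N0.N0=(dead,v1) N0.N1=(alive,v0) N0.N2=(dead,v1) N0.N3=(alive,v0) | N1.N0=(suspect,v1) N1.N1=(alive,v0) N1.N2=(dead,v1) N1.N3=(alive,v0)
Op 6: gossip N3<->N0 -> N3.N0=(dead,v1) N3.N1=(alive,v0) N3.N2=(dead,v1) N3.N3=(alive,v0) | N0.N0=(dead,v1) N0.N1=(alive,v0) N0.N2=(dead,v1) N0.N3=(alive,v0)
Op 7: gossip N2<->N1 -> N2.N0=(suspect,v1) N2.N1=(alive,v0) N2.N2=(dead,v1) N2.N3=(alive,v0) | N1.N0=(suspect,v1) N1.N1=(alive,v0) N1.N2=(dead,v1) N1.N3=(alive,v0)
Op 8: N3 marks N3=dead -> (dead,v1)
Op 9: N0 marks N0=dead -> (dead,v2)
Op 10: gossip N2<->N1 -> N2.N0=(suspect,v1) N2.N1=(alive,v0) N2.N2=(dead,v1) N2.N3=(alive,v0) | N1.N0=(suspect,v1) N1.N1=(alive,v0) N1.N2=(dead,v1) N1.N3=(alive,v0)
Op 11: gossip N3<->N0 -> N3.N0=(dead,v2) N3.N1=(alive,v0) N3.N2=(dead,v1) N3.N3=(dead,v1) | N0.N0=(dead,v2) N0.N1=(alive,v0) N0.N2=(dead,v1) N0.N3=(dead,v1)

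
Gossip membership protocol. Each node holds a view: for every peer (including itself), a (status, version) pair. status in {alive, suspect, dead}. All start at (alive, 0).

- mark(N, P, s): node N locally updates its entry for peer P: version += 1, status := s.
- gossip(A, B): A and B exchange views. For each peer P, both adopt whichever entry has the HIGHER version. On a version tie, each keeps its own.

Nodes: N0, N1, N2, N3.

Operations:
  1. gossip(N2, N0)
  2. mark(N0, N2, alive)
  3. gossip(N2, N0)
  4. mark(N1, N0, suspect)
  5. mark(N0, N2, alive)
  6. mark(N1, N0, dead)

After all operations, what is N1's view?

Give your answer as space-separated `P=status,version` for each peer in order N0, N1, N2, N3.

Op 1: gossip N2<->N0 -> N2.N0=(alive,v0) N2.N1=(alive,v0) N2.N2=(alive,v0) N2.N3=(alive,v0) | N0.N0=(alive,v0) N0.N1=(alive,v0) N0.N2=(alive,v0) N0.N3=(alive,v0)
Op 2: N0 marks N2=alive -> (alive,v1)
Op 3: gossip N2<->N0 -> N2.N0=(alive,v0) N2.N1=(alive,v0) N2.N2=(alive,v1) N2.N3=(alive,v0) | N0.N0=(alive,v0) N0.N1=(alive,v0) N0.N2=(alive,v1) N0.N3=(alive,v0)
Op 4: N1 marks N0=suspect -> (suspect,v1)
Op 5: N0 marks N2=alive -> (alive,v2)
Op 6: N1 marks N0=dead -> (dead,v2)

Answer: N0=dead,2 N1=alive,0 N2=alive,0 N3=alive,0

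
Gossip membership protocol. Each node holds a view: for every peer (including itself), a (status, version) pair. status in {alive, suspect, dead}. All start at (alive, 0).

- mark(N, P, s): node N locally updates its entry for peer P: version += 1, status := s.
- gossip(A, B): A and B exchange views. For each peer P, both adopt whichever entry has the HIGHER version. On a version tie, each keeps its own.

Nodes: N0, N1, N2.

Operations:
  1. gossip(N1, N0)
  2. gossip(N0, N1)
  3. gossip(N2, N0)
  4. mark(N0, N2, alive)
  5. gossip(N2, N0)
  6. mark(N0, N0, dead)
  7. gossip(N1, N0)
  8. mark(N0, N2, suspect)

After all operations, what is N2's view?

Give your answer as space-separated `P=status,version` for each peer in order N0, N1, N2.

Answer: N0=alive,0 N1=alive,0 N2=alive,1

Derivation:
Op 1: gossip N1<->N0 -> N1.N0=(alive,v0) N1.N1=(alive,v0) N1.N2=(alive,v0) | N0.N0=(alive,v0) N0.N1=(alive,v0) N0.N2=(alive,v0)
Op 2: gossip N0<->N1 -> N0.N0=(alive,v0) N0.N1=(alive,v0) N0.N2=(alive,v0) | N1.N0=(alive,v0) N1.N1=(alive,v0) N1.N2=(alive,v0)
Op 3: gossip N2<->N0 -> N2.N0=(alive,v0) N2.N1=(alive,v0) N2.N2=(alive,v0) | N0.N0=(alive,v0) N0.N1=(alive,v0) N0.N2=(alive,v0)
Op 4: N0 marks N2=alive -> (alive,v1)
Op 5: gossip N2<->N0 -> N2.N0=(alive,v0) N2.N1=(alive,v0) N2.N2=(alive,v1) | N0.N0=(alive,v0) N0.N1=(alive,v0) N0.N2=(alive,v1)
Op 6: N0 marks N0=dead -> (dead,v1)
Op 7: gossip N1<->N0 -> N1.N0=(dead,v1) N1.N1=(alive,v0) N1.N2=(alive,v1) | N0.N0=(dead,v1) N0.N1=(alive,v0) N0.N2=(alive,v1)
Op 8: N0 marks N2=suspect -> (suspect,v2)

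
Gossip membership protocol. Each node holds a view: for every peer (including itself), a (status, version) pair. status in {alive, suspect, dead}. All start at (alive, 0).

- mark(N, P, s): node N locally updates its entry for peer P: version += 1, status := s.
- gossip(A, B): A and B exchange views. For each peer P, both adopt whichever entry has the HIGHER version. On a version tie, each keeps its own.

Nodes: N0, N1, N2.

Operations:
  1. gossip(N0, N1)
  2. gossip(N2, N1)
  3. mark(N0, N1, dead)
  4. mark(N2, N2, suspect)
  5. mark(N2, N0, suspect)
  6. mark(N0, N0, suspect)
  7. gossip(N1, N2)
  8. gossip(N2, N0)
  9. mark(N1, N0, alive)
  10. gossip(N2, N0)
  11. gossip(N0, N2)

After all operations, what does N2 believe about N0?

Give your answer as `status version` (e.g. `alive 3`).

Op 1: gossip N0<->N1 -> N0.N0=(alive,v0) N0.N1=(alive,v0) N0.N2=(alive,v0) | N1.N0=(alive,v0) N1.N1=(alive,v0) N1.N2=(alive,v0)
Op 2: gossip N2<->N1 -> N2.N0=(alive,v0) N2.N1=(alive,v0) N2.N2=(alive,v0) | N1.N0=(alive,v0) N1.N1=(alive,v0) N1.N2=(alive,v0)
Op 3: N0 marks N1=dead -> (dead,v1)
Op 4: N2 marks N2=suspect -> (suspect,v1)
Op 5: N2 marks N0=suspect -> (suspect,v1)
Op 6: N0 marks N0=suspect -> (suspect,v1)
Op 7: gossip N1<->N2 -> N1.N0=(suspect,v1) N1.N1=(alive,v0) N1.N2=(suspect,v1) | N2.N0=(suspect,v1) N2.N1=(alive,v0) N2.N2=(suspect,v1)
Op 8: gossip N2<->N0 -> N2.N0=(suspect,v1) N2.N1=(dead,v1) N2.N2=(suspect,v1) | N0.N0=(suspect,v1) N0.N1=(dead,v1) N0.N2=(suspect,v1)
Op 9: N1 marks N0=alive -> (alive,v2)
Op 10: gossip N2<->N0 -> N2.N0=(suspect,v1) N2.N1=(dead,v1) N2.N2=(suspect,v1) | N0.N0=(suspect,v1) N0.N1=(dead,v1) N0.N2=(suspect,v1)
Op 11: gossip N0<->N2 -> N0.N0=(suspect,v1) N0.N1=(dead,v1) N0.N2=(suspect,v1) | N2.N0=(suspect,v1) N2.N1=(dead,v1) N2.N2=(suspect,v1)

Answer: suspect 1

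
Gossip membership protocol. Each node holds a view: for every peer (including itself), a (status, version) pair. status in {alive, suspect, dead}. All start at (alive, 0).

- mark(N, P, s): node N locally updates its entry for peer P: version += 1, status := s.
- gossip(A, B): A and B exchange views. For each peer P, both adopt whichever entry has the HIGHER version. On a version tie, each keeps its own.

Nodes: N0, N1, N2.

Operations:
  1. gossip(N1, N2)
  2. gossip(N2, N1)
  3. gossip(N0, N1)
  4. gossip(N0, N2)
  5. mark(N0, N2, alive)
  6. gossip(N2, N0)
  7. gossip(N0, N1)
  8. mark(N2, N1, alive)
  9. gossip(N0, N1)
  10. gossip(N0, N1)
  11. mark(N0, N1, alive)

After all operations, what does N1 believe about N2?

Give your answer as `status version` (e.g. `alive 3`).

Answer: alive 1

Derivation:
Op 1: gossip N1<->N2 -> N1.N0=(alive,v0) N1.N1=(alive,v0) N1.N2=(alive,v0) | N2.N0=(alive,v0) N2.N1=(alive,v0) N2.N2=(alive,v0)
Op 2: gossip N2<->N1 -> N2.N0=(alive,v0) N2.N1=(alive,v0) N2.N2=(alive,v0) | N1.N0=(alive,v0) N1.N1=(alive,v0) N1.N2=(alive,v0)
Op 3: gossip N0<->N1 -> N0.N0=(alive,v0) N0.N1=(alive,v0) N0.N2=(alive,v0) | N1.N0=(alive,v0) N1.N1=(alive,v0) N1.N2=(alive,v0)
Op 4: gossip N0<->N2 -> N0.N0=(alive,v0) N0.N1=(alive,v0) N0.N2=(alive,v0) | N2.N0=(alive,v0) N2.N1=(alive,v0) N2.N2=(alive,v0)
Op 5: N0 marks N2=alive -> (alive,v1)
Op 6: gossip N2<->N0 -> N2.N0=(alive,v0) N2.N1=(alive,v0) N2.N2=(alive,v1) | N0.N0=(alive,v0) N0.N1=(alive,v0) N0.N2=(alive,v1)
Op 7: gossip N0<->N1 -> N0.N0=(alive,v0) N0.N1=(alive,v0) N0.N2=(alive,v1) | N1.N0=(alive,v0) N1.N1=(alive,v0) N1.N2=(alive,v1)
Op 8: N2 marks N1=alive -> (alive,v1)
Op 9: gossip N0<->N1 -> N0.N0=(alive,v0) N0.N1=(alive,v0) N0.N2=(alive,v1) | N1.N0=(alive,v0) N1.N1=(alive,v0) N1.N2=(alive,v1)
Op 10: gossip N0<->N1 -> N0.N0=(alive,v0) N0.N1=(alive,v0) N0.N2=(alive,v1) | N1.N0=(alive,v0) N1.N1=(alive,v0) N1.N2=(alive,v1)
Op 11: N0 marks N1=alive -> (alive,v1)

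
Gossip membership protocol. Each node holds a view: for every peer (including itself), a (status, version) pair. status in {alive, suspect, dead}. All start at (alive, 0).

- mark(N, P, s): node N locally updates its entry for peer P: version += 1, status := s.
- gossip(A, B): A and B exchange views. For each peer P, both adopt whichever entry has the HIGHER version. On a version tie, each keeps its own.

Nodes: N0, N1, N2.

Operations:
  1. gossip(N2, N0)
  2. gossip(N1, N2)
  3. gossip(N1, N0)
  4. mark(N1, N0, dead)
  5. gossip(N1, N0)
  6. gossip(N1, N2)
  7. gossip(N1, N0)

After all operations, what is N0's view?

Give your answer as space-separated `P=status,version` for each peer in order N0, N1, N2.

Answer: N0=dead,1 N1=alive,0 N2=alive,0

Derivation:
Op 1: gossip N2<->N0 -> N2.N0=(alive,v0) N2.N1=(alive,v0) N2.N2=(alive,v0) | N0.N0=(alive,v0) N0.N1=(alive,v0) N0.N2=(alive,v0)
Op 2: gossip N1<->N2 -> N1.N0=(alive,v0) N1.N1=(alive,v0) N1.N2=(alive,v0) | N2.N0=(alive,v0) N2.N1=(alive,v0) N2.N2=(alive,v0)
Op 3: gossip N1<->N0 -> N1.N0=(alive,v0) N1.N1=(alive,v0) N1.N2=(alive,v0) | N0.N0=(alive,v0) N0.N1=(alive,v0) N0.N2=(alive,v0)
Op 4: N1 marks N0=dead -> (dead,v1)
Op 5: gossip N1<->N0 -> N1.N0=(dead,v1) N1.N1=(alive,v0) N1.N2=(alive,v0) | N0.N0=(dead,v1) N0.N1=(alive,v0) N0.N2=(alive,v0)
Op 6: gossip N1<->N2 -> N1.N0=(dead,v1) N1.N1=(alive,v0) N1.N2=(alive,v0) | N2.N0=(dead,v1) N2.N1=(alive,v0) N2.N2=(alive,v0)
Op 7: gossip N1<->N0 -> N1.N0=(dead,v1) N1.N1=(alive,v0) N1.N2=(alive,v0) | N0.N0=(dead,v1) N0.N1=(alive,v0) N0.N2=(alive,v0)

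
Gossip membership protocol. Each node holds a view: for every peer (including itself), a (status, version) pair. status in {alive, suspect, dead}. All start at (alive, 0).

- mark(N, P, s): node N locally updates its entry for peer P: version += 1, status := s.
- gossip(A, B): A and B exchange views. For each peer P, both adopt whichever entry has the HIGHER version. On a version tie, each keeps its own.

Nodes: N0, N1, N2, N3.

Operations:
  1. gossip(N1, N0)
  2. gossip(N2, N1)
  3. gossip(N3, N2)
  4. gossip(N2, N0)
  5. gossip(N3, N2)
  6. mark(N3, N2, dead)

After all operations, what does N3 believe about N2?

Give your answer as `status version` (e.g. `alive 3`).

Answer: dead 1

Derivation:
Op 1: gossip N1<->N0 -> N1.N0=(alive,v0) N1.N1=(alive,v0) N1.N2=(alive,v0) N1.N3=(alive,v0) | N0.N0=(alive,v0) N0.N1=(alive,v0) N0.N2=(alive,v0) N0.N3=(alive,v0)
Op 2: gossip N2<->N1 -> N2.N0=(alive,v0) N2.N1=(alive,v0) N2.N2=(alive,v0) N2.N3=(alive,v0) | N1.N0=(alive,v0) N1.N1=(alive,v0) N1.N2=(alive,v0) N1.N3=(alive,v0)
Op 3: gossip N3<->N2 -> N3.N0=(alive,v0) N3.N1=(alive,v0) N3.N2=(alive,v0) N3.N3=(alive,v0) | N2.N0=(alive,v0) N2.N1=(alive,v0) N2.N2=(alive,v0) N2.N3=(alive,v0)
Op 4: gossip N2<->N0 -> N2.N0=(alive,v0) N2.N1=(alive,v0) N2.N2=(alive,v0) N2.N3=(alive,v0) | N0.N0=(alive,v0) N0.N1=(alive,v0) N0.N2=(alive,v0) N0.N3=(alive,v0)
Op 5: gossip N3<->N2 -> N3.N0=(alive,v0) N3.N1=(alive,v0) N3.N2=(alive,v0) N3.N3=(alive,v0) | N2.N0=(alive,v0) N2.N1=(alive,v0) N2.N2=(alive,v0) N2.N3=(alive,v0)
Op 6: N3 marks N2=dead -> (dead,v1)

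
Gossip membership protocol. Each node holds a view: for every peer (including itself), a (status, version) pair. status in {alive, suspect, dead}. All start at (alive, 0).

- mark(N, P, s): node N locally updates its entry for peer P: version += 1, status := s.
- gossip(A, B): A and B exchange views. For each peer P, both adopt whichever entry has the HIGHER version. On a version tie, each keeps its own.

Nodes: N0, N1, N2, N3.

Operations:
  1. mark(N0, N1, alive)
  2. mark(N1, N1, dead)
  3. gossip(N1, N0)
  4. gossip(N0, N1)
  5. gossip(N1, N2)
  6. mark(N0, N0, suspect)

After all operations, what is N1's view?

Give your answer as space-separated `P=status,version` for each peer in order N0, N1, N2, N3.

Op 1: N0 marks N1=alive -> (alive,v1)
Op 2: N1 marks N1=dead -> (dead,v1)
Op 3: gossip N1<->N0 -> N1.N0=(alive,v0) N1.N1=(dead,v1) N1.N2=(alive,v0) N1.N3=(alive,v0) | N0.N0=(alive,v0) N0.N1=(alive,v1) N0.N2=(alive,v0) N0.N3=(alive,v0)
Op 4: gossip N0<->N1 -> N0.N0=(alive,v0) N0.N1=(alive,v1) N0.N2=(alive,v0) N0.N3=(alive,v0) | N1.N0=(alive,v0) N1.N1=(dead,v1) N1.N2=(alive,v0) N1.N3=(alive,v0)
Op 5: gossip N1<->N2 -> N1.N0=(alive,v0) N1.N1=(dead,v1) N1.N2=(alive,v0) N1.N3=(alive,v0) | N2.N0=(alive,v0) N2.N1=(dead,v1) N2.N2=(alive,v0) N2.N3=(alive,v0)
Op 6: N0 marks N0=suspect -> (suspect,v1)

Answer: N0=alive,0 N1=dead,1 N2=alive,0 N3=alive,0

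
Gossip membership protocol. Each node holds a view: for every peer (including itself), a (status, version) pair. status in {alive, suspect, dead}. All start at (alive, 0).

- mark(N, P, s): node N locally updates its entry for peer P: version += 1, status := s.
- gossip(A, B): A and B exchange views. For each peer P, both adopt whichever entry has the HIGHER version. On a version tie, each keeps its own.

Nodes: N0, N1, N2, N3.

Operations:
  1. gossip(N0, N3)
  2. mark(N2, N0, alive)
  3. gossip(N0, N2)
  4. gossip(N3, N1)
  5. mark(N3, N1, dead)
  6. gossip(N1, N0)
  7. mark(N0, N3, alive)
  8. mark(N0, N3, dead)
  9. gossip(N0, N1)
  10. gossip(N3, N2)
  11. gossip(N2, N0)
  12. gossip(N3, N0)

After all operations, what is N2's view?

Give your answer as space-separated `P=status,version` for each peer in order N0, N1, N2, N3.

Op 1: gossip N0<->N3 -> N0.N0=(alive,v0) N0.N1=(alive,v0) N0.N2=(alive,v0) N0.N3=(alive,v0) | N3.N0=(alive,v0) N3.N1=(alive,v0) N3.N2=(alive,v0) N3.N3=(alive,v0)
Op 2: N2 marks N0=alive -> (alive,v1)
Op 3: gossip N0<->N2 -> N0.N0=(alive,v1) N0.N1=(alive,v0) N0.N2=(alive,v0) N0.N3=(alive,v0) | N2.N0=(alive,v1) N2.N1=(alive,v0) N2.N2=(alive,v0) N2.N3=(alive,v0)
Op 4: gossip N3<->N1 -> N3.N0=(alive,v0) N3.N1=(alive,v0) N3.N2=(alive,v0) N3.N3=(alive,v0) | N1.N0=(alive,v0) N1.N1=(alive,v0) N1.N2=(alive,v0) N1.N3=(alive,v0)
Op 5: N3 marks N1=dead -> (dead,v1)
Op 6: gossip N1<->N0 -> N1.N0=(alive,v1) N1.N1=(alive,v0) N1.N2=(alive,v0) N1.N3=(alive,v0) | N0.N0=(alive,v1) N0.N1=(alive,v0) N0.N2=(alive,v0) N0.N3=(alive,v0)
Op 7: N0 marks N3=alive -> (alive,v1)
Op 8: N0 marks N3=dead -> (dead,v2)
Op 9: gossip N0<->N1 -> N0.N0=(alive,v1) N0.N1=(alive,v0) N0.N2=(alive,v0) N0.N3=(dead,v2) | N1.N0=(alive,v1) N1.N1=(alive,v0) N1.N2=(alive,v0) N1.N3=(dead,v2)
Op 10: gossip N3<->N2 -> N3.N0=(alive,v1) N3.N1=(dead,v1) N3.N2=(alive,v0) N3.N3=(alive,v0) | N2.N0=(alive,v1) N2.N1=(dead,v1) N2.N2=(alive,v0) N2.N3=(alive,v0)
Op 11: gossip N2<->N0 -> N2.N0=(alive,v1) N2.N1=(dead,v1) N2.N2=(alive,v0) N2.N3=(dead,v2) | N0.N0=(alive,v1) N0.N1=(dead,v1) N0.N2=(alive,v0) N0.N3=(dead,v2)
Op 12: gossip N3<->N0 -> N3.N0=(alive,v1) N3.N1=(dead,v1) N3.N2=(alive,v0) N3.N3=(dead,v2) | N0.N0=(alive,v1) N0.N1=(dead,v1) N0.N2=(alive,v0) N0.N3=(dead,v2)

Answer: N0=alive,1 N1=dead,1 N2=alive,0 N3=dead,2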